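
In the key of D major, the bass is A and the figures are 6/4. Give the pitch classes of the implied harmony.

A, D, F#

A fourth above A in this key is D.
A sixth above A in this key is F#.
Together with the bass A, this spells D major in second inversion.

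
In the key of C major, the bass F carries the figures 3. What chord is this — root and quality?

The figures 3 indicate a triad in root position.
In root position the bass is the root, so the root is F.
The chord tones are F, A, C, giving F major.

F major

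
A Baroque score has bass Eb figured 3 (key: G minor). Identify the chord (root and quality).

The figures 3 indicate a triad in root position.
In root position the bass is the root, so the root is Eb.
The chord tones are Eb, G, Bb, giving Eb major.

Eb major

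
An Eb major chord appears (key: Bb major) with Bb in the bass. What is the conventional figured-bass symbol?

6/4

Bb is the fifth of Eb major, so the chord is in second inversion.
A triad in second inversion is figured 6/4, conventionally abbreviated 6/4.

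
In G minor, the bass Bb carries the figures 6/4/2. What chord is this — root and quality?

The figures 6/4/2 indicate a seventh chord in third inversion.
In third inversion the root lies a second above the bass: a second above Bb in G minor is C.
The chord tones are Bb, C, Eb, G, giving C minor seventh.

C minor seventh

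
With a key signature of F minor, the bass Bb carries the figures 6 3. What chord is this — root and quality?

G diminished

The figures 6 3 indicate a triad in first inversion.
In first inversion the root lies a sixth above the bass: a sixth above Bb in F minor is G.
The chord tones are Bb, Db, G, giving G diminished.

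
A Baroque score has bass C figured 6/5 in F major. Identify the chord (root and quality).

A minor seventh

The figures 6/5 indicate a seventh chord in first inversion.
In first inversion the root lies a sixth above the bass: a sixth above C in F major is A.
The chord tones are C, E, G, A, giving A minor seventh.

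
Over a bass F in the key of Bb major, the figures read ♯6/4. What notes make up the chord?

F, Bb, D#

A fourth above F in this key is Bb.
A sixth above F in this key is D, raised to D# by the sharp.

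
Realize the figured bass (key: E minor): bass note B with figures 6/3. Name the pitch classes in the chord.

B, D, G

A third above B in this key is D.
A sixth above B in this key is G.
Together with the bass B, this spells G major in first inversion.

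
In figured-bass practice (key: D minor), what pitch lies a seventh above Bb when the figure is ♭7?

Ab

Counting 6 letter steps above Bb lands on A; in D minor, that letter is A.
The b7 figure lowers it a semitone, giving Ab.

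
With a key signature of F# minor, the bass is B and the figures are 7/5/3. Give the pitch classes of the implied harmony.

A third above B in this key is D.
A fifth above B in this key is F#.
A seventh above B in this key is A.
Together with the bass B, this spells B minor seventh in root position.

B, D, F#, A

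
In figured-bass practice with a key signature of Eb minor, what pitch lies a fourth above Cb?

Counting 3 letter steps above Cb lands on F; in Eb minor, that letter is F.

F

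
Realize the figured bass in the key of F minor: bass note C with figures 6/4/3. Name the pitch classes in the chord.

C, Eb, F, Ab

A third above C in this key is Eb.
A fourth above C in this key is F.
A sixth above C in this key is Ab.
Together with the bass C, this spells F minor seventh in second inversion.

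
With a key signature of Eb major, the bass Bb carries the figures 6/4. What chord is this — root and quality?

Eb major

The figures 6/4 indicate a triad in second inversion.
In second inversion the root lies a fourth above the bass: a fourth above Bb in Eb major is Eb.
The chord tones are Bb, Eb, G, giving Eb major.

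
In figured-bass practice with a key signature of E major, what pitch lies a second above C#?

Counting 1 letter step above C# lands on D; in E major, that letter is D#.

D#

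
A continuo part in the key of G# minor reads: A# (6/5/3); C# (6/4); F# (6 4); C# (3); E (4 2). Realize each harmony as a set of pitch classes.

A# (6/5/3): A#, C#, E, F#.
C# (6/4): C#, F#, A#.
F# (6/4): F#, B, D#.
C# (5/3): C#, E, G#.
E (6/4/2): E, F#, A#, C#.

A#, C#, E, F# | C#, F#, A# | F#, B, D# | C#, E, G# | E, F#, A#, C#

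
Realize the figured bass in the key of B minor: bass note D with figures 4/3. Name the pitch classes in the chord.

The written figures 4/3 are shorthand for 6/4/3: the 6 is implied.
A third above D in this key is F#.
A fourth above D in this key is G.
A sixth above D in this key is B.
Together with the bass D, this spells G major seventh in second inversion.

D, F#, G, B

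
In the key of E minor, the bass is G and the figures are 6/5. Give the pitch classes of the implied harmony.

G, B, D, E

The written figures 6/5 are shorthand for 6/5/3: the 3 is implied.
A third above G in this key is B.
A fifth above G in this key is D.
A sixth above G in this key is E.
Together with the bass G, this spells E minor seventh in first inversion.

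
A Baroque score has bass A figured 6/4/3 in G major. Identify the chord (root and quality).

The figures 6/4/3 indicate a seventh chord in second inversion.
In second inversion the root lies a fourth above the bass: a fourth above A in G major is D.
The chord tones are A, C, D, F#, giving D dominant seventh.

D dominant seventh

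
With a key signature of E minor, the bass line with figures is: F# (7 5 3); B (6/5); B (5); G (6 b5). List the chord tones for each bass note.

F# (7/5/3): F#, A, C, E.
B (6/5/3): B, D, F#, G.
B (5/3): B, D, F#.
G (6/b5/3): G, B, Db, E.

F#, A, C, E | B, D, F#, G | B, D, F# | G, B, Db, E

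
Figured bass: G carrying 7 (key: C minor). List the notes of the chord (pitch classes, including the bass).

The written figures 7 are shorthand for 7/5/3: the 5/3 are implied.
A third above G in this key is Bb.
A fifth above G in this key is D.
A seventh above G in this key is F.
Together with the bass G, this spells G minor seventh in root position.

G, Bb, D, F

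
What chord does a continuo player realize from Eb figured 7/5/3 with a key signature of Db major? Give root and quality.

The figures 7/5/3 indicate a seventh chord in root position.
In root position the bass is the root, so the root is Eb.
The chord tones are Eb, Gb, Bb, Db, giving Eb minor seventh.

Eb minor seventh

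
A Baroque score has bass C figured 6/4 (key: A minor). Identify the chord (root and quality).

F major

The figures 6/4 indicate a triad in second inversion.
In second inversion the root lies a fourth above the bass: a fourth above C in A minor is F.
The chord tones are C, F, A, giving F major.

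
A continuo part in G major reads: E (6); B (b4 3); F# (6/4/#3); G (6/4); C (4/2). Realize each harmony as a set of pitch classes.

E, G, C | B, D, Eb, G | F#, A#, B, D | G, C, E | C, D, F#, A

E (6/3): E, G, C.
B (6/b4/3): B, D, Eb, G.
F# (6/4/#3): F#, A#, B, D.
G (6/4): G, C, E.
C (6/4/2): C, D, F#, A.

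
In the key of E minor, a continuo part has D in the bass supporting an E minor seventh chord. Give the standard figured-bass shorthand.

4/2

D is the seventh of E minor seventh, so the chord is in third inversion.
A seventh chord in third inversion is figured 6/4/2, conventionally abbreviated 4/2.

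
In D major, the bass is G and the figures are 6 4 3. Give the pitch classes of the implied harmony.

G, B, C#, E

A third above G in this key is B.
A fourth above G in this key is C#.
A sixth above G in this key is E.
Together with the bass G, this spells C# half-diminished seventh in second inversion.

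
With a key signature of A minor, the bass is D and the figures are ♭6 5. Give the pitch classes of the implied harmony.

The written figures ♭6 5 are shorthand for 6/5/3: the 3 is implied.
A third above D in this key is F.
A fifth above D in this key is A.
A sixth above D in this key is B, lowered to Bb by the flat.
Together with the bass D, this spells Bb major seventh in first inversion.

D, F, A, Bb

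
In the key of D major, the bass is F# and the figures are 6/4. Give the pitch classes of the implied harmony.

A fourth above F# in this key is B.
A sixth above F# in this key is D.
Together with the bass F#, this spells B minor in second inversion.

F#, B, D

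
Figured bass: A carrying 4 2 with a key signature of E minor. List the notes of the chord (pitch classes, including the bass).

A, B, D, F#

The written figures 4 2 are shorthand for 6/4/2: the 6 is implied.
A second above A in this key is B.
A fourth above A in this key is D.
A sixth above A in this key is F#.
Together with the bass A, this spells B minor seventh in third inversion.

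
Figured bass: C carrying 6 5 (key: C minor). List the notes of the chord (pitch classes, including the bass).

C, Eb, G, Ab

The written figures 6 5 are shorthand for 6/5/3: the 3 is implied.
A third above C in this key is Eb.
A fifth above C in this key is G.
A sixth above C in this key is Ab.
Together with the bass C, this spells Ab major seventh in first inversion.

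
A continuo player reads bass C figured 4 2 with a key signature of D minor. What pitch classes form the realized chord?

The written figures 4 2 are shorthand for 6/4/2: the 6 is implied.
A second above C in this key is D.
A fourth above C in this key is F.
A sixth above C in this key is A.
Together with the bass C, this spells D minor seventh in third inversion.

C, D, F, A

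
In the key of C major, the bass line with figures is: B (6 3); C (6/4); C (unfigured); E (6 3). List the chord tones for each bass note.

B (6/3): B, D, G.
C (6/4): C, F, A.
C (5/3): C, E, G.
E (6/3): E, G, C.

B, D, G | C, F, A | C, E, G | E, G, C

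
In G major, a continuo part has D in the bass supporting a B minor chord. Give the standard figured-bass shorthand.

D is the third of B minor, so the chord is in first inversion.
A triad in first inversion is figured 6/3, conventionally abbreviated 6.

6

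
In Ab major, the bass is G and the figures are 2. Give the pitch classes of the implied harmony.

The written figures 2 are shorthand for 6/4/2: the 6/4 are implied.
A second above G in this key is Ab.
A fourth above G in this key is C.
A sixth above G in this key is Eb.
Together with the bass G, this spells Ab major seventh in third inversion.

G, Ab, C, Eb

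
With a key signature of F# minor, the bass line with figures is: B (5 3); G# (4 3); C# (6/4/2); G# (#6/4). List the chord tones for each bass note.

B, D, F# | G#, B, C#, E | C#, D, F#, A | G#, C#, E#

B (5/3): B, D, F#.
G# (6/4/3): G#, B, C#, E.
C# (6/4/2): C#, D, F#, A.
G# (#6/4): G#, C#, E#.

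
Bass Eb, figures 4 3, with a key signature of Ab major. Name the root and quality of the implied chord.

Ab major seventh

The figures 4 3 indicate a seventh chord in second inversion.
In second inversion the root lies a fourth above the bass: a fourth above Eb in Ab major is Ab.
The chord tones are Eb, G, Ab, C, giving Ab major seventh.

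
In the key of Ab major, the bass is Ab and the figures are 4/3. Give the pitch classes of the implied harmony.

The written figures 4/3 are shorthand for 6/4/3: the 6 is implied.
A third above Ab in this key is C.
A fourth above Ab in this key is Db.
A sixth above Ab in this key is F.
Together with the bass Ab, this spells Db major seventh in second inversion.

Ab, C, Db, F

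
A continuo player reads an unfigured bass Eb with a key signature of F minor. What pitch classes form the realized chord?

Eb, G, Bb

An unfigured bass implies 5/3.
A third above Eb in this key is G.
A fifth above Eb in this key is Bb.
Together with the bass Eb, this spells Eb major in root position.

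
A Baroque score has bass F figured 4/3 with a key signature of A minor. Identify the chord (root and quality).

The figures 4/3 indicate a seventh chord in second inversion.
In second inversion the root lies a fourth above the bass: a fourth above F in A minor is B.
The chord tones are F, A, B, D, giving B half-diminished seventh.

B half-diminished seventh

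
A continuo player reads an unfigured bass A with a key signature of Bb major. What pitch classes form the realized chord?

A, C, Eb

An unfigured bass implies 5/3.
A third above A in this key is C.
A fifth above A in this key is Eb.
Together with the bass A, this spells A diminished in root position.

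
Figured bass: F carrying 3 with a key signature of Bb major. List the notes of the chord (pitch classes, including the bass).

The written figures 3 are shorthand for 5/3: the 5 is implied.
A third above F in this key is A.
A fifth above F in this key is C.
Together with the bass F, this spells F major in root position.

F, A, C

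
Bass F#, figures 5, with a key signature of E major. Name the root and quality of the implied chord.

F# minor

The figures 5 indicate a triad in root position.
In root position the bass is the root, so the root is F#.
The chord tones are F#, A, C#, giving F# minor.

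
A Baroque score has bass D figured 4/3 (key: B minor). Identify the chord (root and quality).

G major seventh

The figures 4/3 indicate a seventh chord in second inversion.
In second inversion the root lies a fourth above the bass: a fourth above D in B minor is G.
The chord tones are D, F#, G, B, giving G major seventh.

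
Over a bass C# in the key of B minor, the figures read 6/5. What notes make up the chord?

C#, E, G, A

The written figures 6/5 are shorthand for 6/5/3: the 3 is implied.
A third above C# in this key is E.
A fifth above C# in this key is G.
A sixth above C# in this key is A.
Together with the bass C#, this spells A dominant seventh in first inversion.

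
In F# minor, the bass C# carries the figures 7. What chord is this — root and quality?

The figures 7 indicate a seventh chord in root position.
In root position the bass is the root, so the root is C#.
The chord tones are C#, E, G#, B, giving C# minor seventh.

C# minor seventh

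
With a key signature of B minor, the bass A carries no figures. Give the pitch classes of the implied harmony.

An unfigured bass implies 5/3.
A third above A in this key is C#.
A fifth above A in this key is E.
Together with the bass A, this spells A major in root position.

A, C#, E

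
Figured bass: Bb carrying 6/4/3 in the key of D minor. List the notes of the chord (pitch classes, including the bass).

Bb, D, E, G

A third above Bb in this key is D.
A fourth above Bb in this key is E.
A sixth above Bb in this key is G.
Together with the bass Bb, this spells E half-diminished seventh in second inversion.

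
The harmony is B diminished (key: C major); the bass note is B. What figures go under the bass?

no figures

B is the root of B diminished, so the chord is in root position.
A triad in root position is figured 5/3, conventionally abbreviated (no figures — root-position triad).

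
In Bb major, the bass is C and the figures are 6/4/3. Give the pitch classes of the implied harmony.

A third above C in this key is Eb.
A fourth above C in this key is F.
A sixth above C in this key is A.
Together with the bass C, this spells F dominant seventh in second inversion.

C, Eb, F, A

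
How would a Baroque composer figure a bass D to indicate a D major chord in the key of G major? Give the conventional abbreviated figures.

no figures

D is the root of D major, so the chord is in root position.
A triad in root position is figured 5/3, conventionally abbreviated (no figures — root-position triad).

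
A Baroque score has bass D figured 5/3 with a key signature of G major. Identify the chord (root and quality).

The figures 5/3 indicate a triad in root position.
In root position the bass is the root, so the root is D.
The chord tones are D, F#, A, giving D major.

D major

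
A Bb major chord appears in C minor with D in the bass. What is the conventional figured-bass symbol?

D is the third of Bb major, so the chord is in first inversion.
A triad in first inversion is figured 6/3, conventionally abbreviated 6.

6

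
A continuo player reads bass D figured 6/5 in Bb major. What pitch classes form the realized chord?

The written figures 6/5 are shorthand for 6/5/3: the 3 is implied.
A third above D in this key is F.
A fifth above D in this key is A.
A sixth above D in this key is Bb.
Together with the bass D, this spells Bb major seventh in first inversion.

D, F, A, Bb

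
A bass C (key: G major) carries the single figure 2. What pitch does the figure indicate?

Counting 1 letter step above C lands on D; in G major, that letter is D.

D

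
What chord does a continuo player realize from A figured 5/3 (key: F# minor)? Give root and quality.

A major

The figures 5/3 indicate a triad in root position.
In root position the bass is the root, so the root is A.
The chord tones are A, C#, E, giving A major.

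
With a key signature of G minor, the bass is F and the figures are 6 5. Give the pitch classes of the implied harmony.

The written figures 6 5 are shorthand for 6/5/3: the 3 is implied.
A third above F in this key is A.
A fifth above F in this key is C.
A sixth above F in this key is D.
Together with the bass F, this spells D minor seventh in first inversion.

F, A, C, D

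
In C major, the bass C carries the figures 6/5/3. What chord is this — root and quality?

The figures 6/5/3 indicate a seventh chord in first inversion.
In first inversion the root lies a sixth above the bass: a sixth above C in C major is A.
The chord tones are C, E, G, A, giving A minor seventh.

A minor seventh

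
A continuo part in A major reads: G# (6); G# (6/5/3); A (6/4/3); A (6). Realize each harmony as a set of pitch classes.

G#, B, E | G#, B, D, E | A, C#, D, F# | A, C#, F#

G# (6/3): G#, B, E.
G# (6/5/3): G#, B, D, E.
A (6/4/3): A, C#, D, F#.
A (6/3): A, C#, F#.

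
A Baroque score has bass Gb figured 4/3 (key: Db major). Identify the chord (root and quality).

The figures 4/3 indicate a seventh chord in second inversion.
In second inversion the root lies a fourth above the bass: a fourth above Gb in Db major is C.
The chord tones are Gb, Bb, C, Eb, giving C half-diminished seventh.

C half-diminished seventh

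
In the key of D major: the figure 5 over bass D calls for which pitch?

Counting 4 letter steps above D lands on A; in D major, that letter is A.

A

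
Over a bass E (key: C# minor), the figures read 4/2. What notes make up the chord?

The written figures 4/2 are shorthand for 6/4/2: the 6 is implied.
A second above E in this key is F#.
A fourth above E in this key is A.
A sixth above E in this key is C#.
Together with the bass E, this spells F# minor seventh in third inversion.

E, F#, A, C#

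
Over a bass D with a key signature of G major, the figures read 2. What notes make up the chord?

The written figures 2 are shorthand for 6/4/2: the 6/4 are implied.
A second above D in this key is E.
A fourth above D in this key is G.
A sixth above D in this key is B.
Together with the bass D, this spells E minor seventh in third inversion.

D, E, G, B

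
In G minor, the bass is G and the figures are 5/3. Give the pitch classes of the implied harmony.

A third above G in this key is Bb.
A fifth above G in this key is D.
Together with the bass G, this spells G minor in root position.

G, Bb, D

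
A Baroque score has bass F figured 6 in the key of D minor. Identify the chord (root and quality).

The figures 6 indicate a triad in first inversion.
In first inversion the root lies a sixth above the bass: a sixth above F in D minor is D.
The chord tones are F, A, D, giving D minor.

D minor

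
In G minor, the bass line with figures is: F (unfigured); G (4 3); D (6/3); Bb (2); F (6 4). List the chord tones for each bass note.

F (5/3): F, A, C.
G (6/4/3): G, Bb, C, Eb.
D (6/3): D, F, Bb.
Bb (6/4/2): Bb, C, Eb, G.
F (6/4): F, Bb, D.

F, A, C | G, Bb, C, Eb | D, F, Bb | Bb, C, Eb, G | F, Bb, D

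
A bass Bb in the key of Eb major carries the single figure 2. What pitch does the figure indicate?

C

Counting 1 letter step above Bb lands on C; in Eb major, that letter is C.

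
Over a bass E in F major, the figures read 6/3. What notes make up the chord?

A third above E in this key is G.
A sixth above E in this key is C.
Together with the bass E, this spells C major in first inversion.

E, G, C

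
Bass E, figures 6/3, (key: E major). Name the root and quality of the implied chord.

C# minor

The figures 6/3 indicate a triad in first inversion.
In first inversion the root lies a sixth above the bass: a sixth above E in E major is C#.
The chord tones are E, G#, C#, giving C# minor.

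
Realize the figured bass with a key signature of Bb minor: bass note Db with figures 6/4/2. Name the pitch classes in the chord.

Db, Eb, Gb, Bb

A second above Db in this key is Eb.
A fourth above Db in this key is Gb.
A sixth above Db in this key is Bb.
Together with the bass Db, this spells Eb minor seventh in third inversion.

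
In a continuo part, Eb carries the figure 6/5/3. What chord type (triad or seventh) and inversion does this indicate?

seventh chord, first inversion

Intervals of 6/5/3 above the bass form a seventh chord; the bass is the third, so this is first inversion.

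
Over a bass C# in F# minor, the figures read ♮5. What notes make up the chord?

C#, E, G

The written figures ♮5 are shorthand for 5/3: the 3 is implied.
A third above C# in this key is E.
A fifth above C# in this key is G#, made natural (G) by the ♮ figure.
Together with the bass C#, this spells C# diminished in root position.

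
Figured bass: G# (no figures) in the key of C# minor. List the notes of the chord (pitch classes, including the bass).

An unfigured bass implies 5/3.
A third above G# in this key is B.
A fifth above G# in this key is D#.
Together with the bass G#, this spells G# minor in root position.

G#, B, D#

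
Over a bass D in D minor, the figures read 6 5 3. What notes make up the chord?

A third above D in this key is F.
A fifth above D in this key is A.
A sixth above D in this key is Bb.
Together with the bass D, this spells Bb major seventh in first inversion.

D, F, A, Bb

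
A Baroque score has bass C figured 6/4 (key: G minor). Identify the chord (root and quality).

F major

The figures 6/4 indicate a triad in second inversion.
In second inversion the root lies a fourth above the bass: a fourth above C in G minor is F.
The chord tones are C, F, A, giving F major.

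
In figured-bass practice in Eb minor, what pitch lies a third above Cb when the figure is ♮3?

E

Counting 2 letter steps above Cb lands on E; in Eb minor, that letter is Eb.
The ♮3 figure makes it natural, giving E.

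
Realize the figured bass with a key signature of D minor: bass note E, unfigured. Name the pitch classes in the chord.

E, G, Bb

An unfigured bass implies 5/3.
A third above E in this key is G.
A fifth above E in this key is Bb.
Together with the bass E, this spells E diminished in root position.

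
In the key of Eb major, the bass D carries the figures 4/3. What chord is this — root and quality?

G minor seventh

The figures 4/3 indicate a seventh chord in second inversion.
In second inversion the root lies a fourth above the bass: a fourth above D in Eb major is G.
The chord tones are D, F, G, Bb, giving G minor seventh.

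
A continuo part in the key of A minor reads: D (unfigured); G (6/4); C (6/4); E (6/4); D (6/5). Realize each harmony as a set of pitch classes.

D, F, A | G, C, E | C, F, A | E, A, C | D, F, A, B

D (5/3): D, F, A.
G (6/4): G, C, E.
C (6/4): C, F, A.
E (6/4): E, A, C.
D (6/5/3): D, F, A, B.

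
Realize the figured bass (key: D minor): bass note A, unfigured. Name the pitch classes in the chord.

A, C, E

An unfigured bass implies 5/3.
A third above A in this key is C.
A fifth above A in this key is E.
Together with the bass A, this spells A minor in root position.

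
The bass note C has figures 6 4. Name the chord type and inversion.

triad, second inversion

Intervals of 6/4 above the bass form a triad; the bass is the fifth, so this is second inversion.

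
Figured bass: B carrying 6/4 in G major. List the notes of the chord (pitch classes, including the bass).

B, E, G

A fourth above B in this key is E.
A sixth above B in this key is G.
Together with the bass B, this spells E minor in second inversion.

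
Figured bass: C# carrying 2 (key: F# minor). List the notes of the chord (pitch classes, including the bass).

C#, D, F#, A

The written figures 2 are shorthand for 6/4/2: the 6/4 are implied.
A second above C# in this key is D.
A fourth above C# in this key is F#.
A sixth above C# in this key is A.
Together with the bass C#, this spells D major seventh in third inversion.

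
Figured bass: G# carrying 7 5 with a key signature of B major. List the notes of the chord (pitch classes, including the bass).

G#, B, D#, F#

The written figures 7 5 are shorthand for 7/5/3: the 3 is implied.
A third above G# in this key is B.
A fifth above G# in this key is D#.
A seventh above G# in this key is F#.
Together with the bass G#, this spells G# minor seventh in root position.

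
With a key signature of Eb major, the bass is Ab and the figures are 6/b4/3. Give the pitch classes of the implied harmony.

A third above Ab in this key is C.
A fourth above Ab in this key is D, lowered to Db by the flat.
A sixth above Ab in this key is F.
Together with the bass Ab, this spells Db major seventh in second inversion.

Ab, C, Db, F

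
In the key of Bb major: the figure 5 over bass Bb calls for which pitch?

F

Counting 4 letter steps above Bb lands on F; in Bb major, that letter is F.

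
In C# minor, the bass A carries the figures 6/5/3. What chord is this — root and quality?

F# minor seventh

The figures 6/5/3 indicate a seventh chord in first inversion.
In first inversion the root lies a sixth above the bass: a sixth above A in C# minor is F#.
The chord tones are A, C#, E, F#, giving F# minor seventh.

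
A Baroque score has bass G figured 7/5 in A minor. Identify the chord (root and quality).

The figures 7/5 indicate a seventh chord in root position.
In root position the bass is the root, so the root is G.
The chord tones are G, B, D, F, giving G dominant seventh.

G dominant seventh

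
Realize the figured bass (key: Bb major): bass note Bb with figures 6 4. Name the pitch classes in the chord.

Bb, Eb, G

A fourth above Bb in this key is Eb.
A sixth above Bb in this key is G.
Together with the bass Bb, this spells Eb major in second inversion.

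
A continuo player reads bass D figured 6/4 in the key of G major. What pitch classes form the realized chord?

A fourth above D in this key is G.
A sixth above D in this key is B.
Together with the bass D, this spells G major in second inversion.

D, G, B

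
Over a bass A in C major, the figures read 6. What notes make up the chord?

A, C, F

The written figures 6 are shorthand for 6/3: the 3 is implied.
A third above A in this key is C.
A sixth above A in this key is F.
Together with the bass A, this spells F major in first inversion.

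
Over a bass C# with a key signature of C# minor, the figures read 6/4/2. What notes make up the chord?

A second above C# in this key is D#.
A fourth above C# in this key is F#.
A sixth above C# in this key is A.
Together with the bass C#, this spells D# half-diminished seventh in third inversion.

C#, D#, F#, A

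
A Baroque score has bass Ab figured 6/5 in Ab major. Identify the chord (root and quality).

F minor seventh

The figures 6/5 indicate a seventh chord in first inversion.
In first inversion the root lies a sixth above the bass: a sixth above Ab in Ab major is F.
The chord tones are Ab, C, Eb, F, giving F minor seventh.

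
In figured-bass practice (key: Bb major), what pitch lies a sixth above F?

Counting 5 letter steps above F lands on D; in Bb major, that letter is D.

D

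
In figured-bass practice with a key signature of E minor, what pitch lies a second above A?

Counting 1 letter step above A lands on B; in E minor, that letter is B.

B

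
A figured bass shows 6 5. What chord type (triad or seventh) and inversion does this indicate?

seventh chord, first inversion

6 5 is shorthand for 6/5/3.
Intervals of 6/5/3 above the bass form a seventh chord; the bass is the third, so this is first inversion.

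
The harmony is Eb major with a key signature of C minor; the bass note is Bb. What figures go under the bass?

Bb is the fifth of Eb major, so the chord is in second inversion.
A triad in second inversion is figured 6/4, conventionally abbreviated 6/4.

6/4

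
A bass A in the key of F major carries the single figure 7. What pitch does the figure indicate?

G

Counting 6 letter steps above A lands on G; in F major, that letter is G.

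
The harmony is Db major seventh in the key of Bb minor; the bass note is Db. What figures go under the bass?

7

Db is the root of Db major seventh, so the chord is in root position.
A seventh chord in root position is figured 7/5/3, conventionally abbreviated 7.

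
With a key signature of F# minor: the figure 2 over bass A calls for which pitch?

Counting 1 letter step above A lands on B; in F# minor, that letter is B.

B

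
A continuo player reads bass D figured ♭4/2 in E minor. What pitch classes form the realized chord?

The written figures ♭4/2 are shorthand for 6/4/2: the 6 is implied.
A second above D in this key is E.
A fourth above D in this key is G, lowered to Gb by the flat.
A sixth above D in this key is B.

D, E, Gb, B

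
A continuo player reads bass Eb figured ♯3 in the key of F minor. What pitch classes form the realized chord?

The written figures ♯3 are shorthand for 5/3: the 5 is implied.
A third above Eb in this key is G, raised to G# by the sharp.
A fifth above Eb in this key is Bb.

Eb, G#, Bb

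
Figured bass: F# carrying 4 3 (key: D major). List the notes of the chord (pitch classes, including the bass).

F#, A, B, D

The written figures 4 3 are shorthand for 6/4/3: the 6 is implied.
A third above F# in this key is A.
A fourth above F# in this key is B.
A sixth above F# in this key is D.
Together with the bass F#, this spells B minor seventh in second inversion.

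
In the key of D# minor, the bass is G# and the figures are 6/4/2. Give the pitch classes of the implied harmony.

G#, A#, C#, E#

A second above G# in this key is A#.
A fourth above G# in this key is C#.
A sixth above G# in this key is E#.
Together with the bass G#, this spells A# minor seventh in third inversion.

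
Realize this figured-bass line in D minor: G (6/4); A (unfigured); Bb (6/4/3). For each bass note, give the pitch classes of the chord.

G (6/4): G, C, E.
A (5/3): A, C, E.
Bb (6/4/3): Bb, D, E, G.

G, C, E | A, C, E | Bb, D, E, G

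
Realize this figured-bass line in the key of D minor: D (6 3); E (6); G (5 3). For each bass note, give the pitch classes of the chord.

D (6/3): D, F, Bb.
E (6/3): E, G, C.
G (5/3): G, Bb, D.

D, F, Bb | E, G, C | G, Bb, D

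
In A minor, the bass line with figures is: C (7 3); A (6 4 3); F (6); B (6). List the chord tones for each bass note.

C, E, G, B | A, C, D, F | F, A, D | B, D, G

C (7/5/3): C, E, G, B.
A (6/4/3): A, C, D, F.
F (6/3): F, A, D.
B (6/3): B, D, G.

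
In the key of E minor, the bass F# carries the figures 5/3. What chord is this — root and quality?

The figures 5/3 indicate a triad in root position.
In root position the bass is the root, so the root is F#.
The chord tones are F#, A, C, giving F# diminished.

F# diminished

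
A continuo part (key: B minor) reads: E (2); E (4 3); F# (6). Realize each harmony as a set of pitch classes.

E (6/4/2): E, F#, A, C#.
E (6/4/3): E, G, A, C#.
F# (6/3): F#, A, D.

E, F#, A, C# | E, G, A, C# | F#, A, D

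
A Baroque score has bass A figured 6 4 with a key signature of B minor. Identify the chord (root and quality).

The figures 6 4 indicate a triad in second inversion.
In second inversion the root lies a fourth above the bass: a fourth above A in B minor is D.
The chord tones are A, D, F#, giving D major.

D major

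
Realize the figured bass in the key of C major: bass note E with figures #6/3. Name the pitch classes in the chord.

A third above E in this key is G.
A sixth above E in this key is C, raised to C# by the sharp.
Together with the bass E, this spells C# diminished in first inversion.

E, G, C#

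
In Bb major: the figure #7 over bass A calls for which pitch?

G#

Counting 6 letter steps above A lands on G; in Bb major, that letter is G.
The #7 figure raises it a semitone, giving G#.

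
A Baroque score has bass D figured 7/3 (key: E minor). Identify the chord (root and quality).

D dominant seventh

The figures 7/3 indicate a seventh chord in root position.
In root position the bass is the root, so the root is D.
The chord tones are D, F#, A, C, giving D dominant seventh.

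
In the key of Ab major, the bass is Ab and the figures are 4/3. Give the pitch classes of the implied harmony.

Ab, C, Db, F

The written figures 4/3 are shorthand for 6/4/3: the 6 is implied.
A third above Ab in this key is C.
A fourth above Ab in this key is Db.
A sixth above Ab in this key is F.
Together with the bass Ab, this spells Db major seventh in second inversion.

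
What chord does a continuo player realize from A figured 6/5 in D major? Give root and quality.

The figures 6/5 indicate a seventh chord in first inversion.
In first inversion the root lies a sixth above the bass: a sixth above A in D major is F#.
The chord tones are A, C#, E, F#, giving F# minor seventh.

F# minor seventh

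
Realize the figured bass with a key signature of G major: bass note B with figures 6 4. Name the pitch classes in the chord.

A fourth above B in this key is E.
A sixth above B in this key is G.
Together with the bass B, this spells E minor in second inversion.

B, E, G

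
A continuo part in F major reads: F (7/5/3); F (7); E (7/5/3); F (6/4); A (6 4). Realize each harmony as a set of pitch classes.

F, A, C, E | F, A, C, E | E, G, Bb, D | F, Bb, D | A, D, F

F (7/5/3): F, A, C, E.
F (7/5/3): F, A, C, E.
E (7/5/3): E, G, Bb, D.
F (6/4): F, Bb, D.
A (6/4): A, D, F.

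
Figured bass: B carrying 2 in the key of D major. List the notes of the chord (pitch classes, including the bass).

The written figures 2 are shorthand for 6/4/2: the 6/4 are implied.
A second above B in this key is C#.
A fourth above B in this key is E.
A sixth above B in this key is G.
Together with the bass B, this spells C# half-diminished seventh in third inversion.

B, C#, E, G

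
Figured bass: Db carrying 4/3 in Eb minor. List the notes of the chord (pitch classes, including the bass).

Db, F, Gb, Bb

The written figures 4/3 are shorthand for 6/4/3: the 6 is implied.
A third above Db in this key is F.
A fourth above Db in this key is Gb.
A sixth above Db in this key is Bb.
Together with the bass Db, this spells Gb major seventh in second inversion.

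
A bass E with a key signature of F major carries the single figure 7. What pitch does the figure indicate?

Counting 6 letter steps above E lands on D; in F major, that letter is D.

D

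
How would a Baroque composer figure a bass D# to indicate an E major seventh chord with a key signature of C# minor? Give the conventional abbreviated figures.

4/2

D# is the seventh of E major seventh, so the chord is in third inversion.
A seventh chord in third inversion is figured 6/4/2, conventionally abbreviated 4/2.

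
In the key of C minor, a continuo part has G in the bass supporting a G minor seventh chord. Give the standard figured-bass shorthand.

G is the root of G minor seventh, so the chord is in root position.
A seventh chord in root position is figured 7/5/3, conventionally abbreviated 7.

7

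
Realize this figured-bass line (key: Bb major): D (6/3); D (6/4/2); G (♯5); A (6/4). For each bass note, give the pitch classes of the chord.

D (6/3): D, F, Bb.
D (6/4/2): D, Eb, G, Bb.
G (#5/3): G, Bb, D#.
A (6/4): A, D, F.

D, F, Bb | D, Eb, G, Bb | G, Bb, D# | A, D, F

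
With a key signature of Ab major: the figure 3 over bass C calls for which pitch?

Eb

Counting 2 letter steps above C lands on E; in Ab major, that letter is Eb.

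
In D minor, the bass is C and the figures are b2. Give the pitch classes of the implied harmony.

C, Db, F, A

The written figures b2 are shorthand for 6/4/2: the 6/4 are implied.
A second above C in this key is D, lowered to Db by the flat.
A fourth above C in this key is F.
A sixth above C in this key is A.
Together with the bass C, this spells Db augmented major seventh in third inversion.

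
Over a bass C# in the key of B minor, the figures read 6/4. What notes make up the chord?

A fourth above C# in this key is F#.
A sixth above C# in this key is A.
Together with the bass C#, this spells F# minor in second inversion.

C#, F#, A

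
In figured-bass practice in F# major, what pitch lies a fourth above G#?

Counting 3 letter steps above G# lands on C; in F# major, that letter is C#.

C#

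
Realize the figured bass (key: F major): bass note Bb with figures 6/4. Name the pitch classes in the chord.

A fourth above Bb in this key is E.
A sixth above Bb in this key is G.
Together with the bass Bb, this spells E diminished in second inversion.

Bb, E, G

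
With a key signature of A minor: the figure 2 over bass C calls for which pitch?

D

Counting 1 letter step above C lands on D; in A minor, that letter is D.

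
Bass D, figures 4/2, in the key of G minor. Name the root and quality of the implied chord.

Eb major seventh

The figures 4/2 indicate a seventh chord in third inversion.
In third inversion the root lies a second above the bass: a second above D in G minor is Eb.
The chord tones are D, Eb, G, Bb, giving Eb major seventh.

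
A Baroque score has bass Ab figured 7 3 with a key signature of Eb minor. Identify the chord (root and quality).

Ab minor seventh

The figures 7 3 indicate a seventh chord in root position.
In root position the bass is the root, so the root is Ab.
The chord tones are Ab, Cb, Eb, Gb, giving Ab minor seventh.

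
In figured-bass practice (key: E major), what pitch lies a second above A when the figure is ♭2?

Counting 1 letter step above A lands on B; in E major, that letter is B.
The b2 figure lowers it a semitone, giving Bb.

Bb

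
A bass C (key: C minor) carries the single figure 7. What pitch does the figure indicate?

Bb

Counting 6 letter steps above C lands on B; in C minor, that letter is Bb.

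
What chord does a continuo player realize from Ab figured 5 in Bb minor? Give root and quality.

The figures 5 indicate a triad in root position.
In root position the bass is the root, so the root is Ab.
The chord tones are Ab, C, Eb, giving Ab major.

Ab major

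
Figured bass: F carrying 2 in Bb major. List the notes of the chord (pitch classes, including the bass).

F, G, Bb, D

The written figures 2 are shorthand for 6/4/2: the 6/4 are implied.
A second above F in this key is G.
A fourth above F in this key is Bb.
A sixth above F in this key is D.
Together with the bass F, this spells G minor seventh in third inversion.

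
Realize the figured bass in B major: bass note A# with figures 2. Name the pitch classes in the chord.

The written figures 2 are shorthand for 6/4/2: the 6/4 are implied.
A second above A# in this key is B.
A fourth above A# in this key is D#.
A sixth above A# in this key is F#.
Together with the bass A#, this spells B major seventh in third inversion.

A#, B, D#, F#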